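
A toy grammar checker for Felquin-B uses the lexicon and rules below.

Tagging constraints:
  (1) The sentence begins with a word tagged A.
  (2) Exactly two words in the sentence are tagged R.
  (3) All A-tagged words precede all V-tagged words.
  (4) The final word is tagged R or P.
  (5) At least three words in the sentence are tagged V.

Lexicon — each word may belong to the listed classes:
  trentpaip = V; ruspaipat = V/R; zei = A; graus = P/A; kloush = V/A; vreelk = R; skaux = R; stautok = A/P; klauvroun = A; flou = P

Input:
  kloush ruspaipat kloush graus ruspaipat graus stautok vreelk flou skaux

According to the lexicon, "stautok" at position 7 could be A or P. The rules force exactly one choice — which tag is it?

P

Candidates per position — 1:kloush {V,A}; 2:ruspaipat {V,R}; 3:kloush {V,A}; 4:graus {P,A}; 5:ruspaipat {V,R}; 6:graus {P,A}; 7:stautok {A,P}; 8:vreelk {R}; 9:flou {P}; 10:skaux {R}.
If word 1 were V, no tagging could satisfy rule 1; so word 1 is A.
If word 2 were R, no tagging could satisfy rule 2; so word 2 is V.
If word 3 were A, no tagging could satisfy rule 3; so word 3 is V.
If word 4 were A, no tagging could satisfy rule 3; so word 4 is P.
If word 5 were R, no tagging could satisfy rule 2; so word 5 is V.
If word 6 were A, no tagging could satisfy rule 3; so word 6 is P.
If word 7 were A, no tagging could satisfy rule 3; so word 7 is P.
The unique satisfying tagging is: A V V P V P P R P R.
Rule-by-rule: rule 1 ok; rule 2 ok; rule 3 ok; rule 4 ok; rule 5 ok.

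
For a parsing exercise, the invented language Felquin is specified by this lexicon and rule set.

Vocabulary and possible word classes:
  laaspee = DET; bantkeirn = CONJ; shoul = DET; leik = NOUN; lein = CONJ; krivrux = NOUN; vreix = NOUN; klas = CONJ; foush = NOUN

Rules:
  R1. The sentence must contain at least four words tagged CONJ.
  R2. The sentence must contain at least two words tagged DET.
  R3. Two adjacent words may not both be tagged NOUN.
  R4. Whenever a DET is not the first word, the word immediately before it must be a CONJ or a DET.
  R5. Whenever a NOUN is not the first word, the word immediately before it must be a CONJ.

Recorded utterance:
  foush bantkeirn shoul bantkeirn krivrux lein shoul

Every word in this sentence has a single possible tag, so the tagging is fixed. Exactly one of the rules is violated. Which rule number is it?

1

Fixed tagging: NOUN CONJ DET CONJ NOUN CONJ DET.
Applying the rules: R1 ✗, R2 ✓, R3 ✓, R4 ✓, R5 ✓.
Only rule 1 fails.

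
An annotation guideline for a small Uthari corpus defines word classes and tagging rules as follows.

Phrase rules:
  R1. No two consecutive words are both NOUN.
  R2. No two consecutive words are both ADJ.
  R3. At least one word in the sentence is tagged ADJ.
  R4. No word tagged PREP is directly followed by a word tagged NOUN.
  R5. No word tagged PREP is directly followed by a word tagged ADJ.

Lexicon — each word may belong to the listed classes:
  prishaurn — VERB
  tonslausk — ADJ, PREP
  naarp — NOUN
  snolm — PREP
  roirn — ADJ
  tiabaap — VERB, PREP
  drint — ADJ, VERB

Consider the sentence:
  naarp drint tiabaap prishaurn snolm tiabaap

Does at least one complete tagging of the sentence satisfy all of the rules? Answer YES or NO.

Candidates per position — 1:naarp {NOUN}; 2:drint {ADJ,VERB}; 3:tiabaap {VERB,PREP}; 4:prishaurn {VERB}; 5:snolm {PREP}; 6:tiabaap {VERB,PREP}.
One satisfying assignment: NOUN ADJ VERB VERB PREP VERB.
Verifying each rule — rule 1 ✓; rule 2 ✓; rule 3 ✓; rule 4 ✓; rule 5 ✓.

YES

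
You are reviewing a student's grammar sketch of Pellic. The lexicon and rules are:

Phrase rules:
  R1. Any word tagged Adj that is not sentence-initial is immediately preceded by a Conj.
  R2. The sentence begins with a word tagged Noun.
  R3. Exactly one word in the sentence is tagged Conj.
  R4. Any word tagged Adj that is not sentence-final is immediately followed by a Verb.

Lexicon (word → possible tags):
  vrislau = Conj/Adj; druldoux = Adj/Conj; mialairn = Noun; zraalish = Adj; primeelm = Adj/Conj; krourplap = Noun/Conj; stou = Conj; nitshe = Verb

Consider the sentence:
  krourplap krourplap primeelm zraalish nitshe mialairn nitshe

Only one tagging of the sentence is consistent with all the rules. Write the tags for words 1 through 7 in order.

Noun Noun Conj Adj Verb Noun Verb

Candidates per position — 1:krourplap {Noun,Conj}; 2:krourplap {Noun,Conj}; 3:primeelm {Adj,Conj}; 4:zraalish {Adj}; 5:nitshe {Verb}; 6:mialairn {Noun}; 7:nitshe {Verb}.
At position 1, choosing Conj makes rule 2 impossible to satisfy; hence Noun.
At position 3, choosing Adj makes rule 1 impossible to satisfy; hence Conj.
At position 2, choosing Conj makes rule 3 impossible to satisfy; hence Noun.
The unique satisfying tagging is: Noun Noun Conj Adj Verb Noun Verb.
Check: rule 1 holds; rule 2 holds; rule 3 holds; rule 4 holds.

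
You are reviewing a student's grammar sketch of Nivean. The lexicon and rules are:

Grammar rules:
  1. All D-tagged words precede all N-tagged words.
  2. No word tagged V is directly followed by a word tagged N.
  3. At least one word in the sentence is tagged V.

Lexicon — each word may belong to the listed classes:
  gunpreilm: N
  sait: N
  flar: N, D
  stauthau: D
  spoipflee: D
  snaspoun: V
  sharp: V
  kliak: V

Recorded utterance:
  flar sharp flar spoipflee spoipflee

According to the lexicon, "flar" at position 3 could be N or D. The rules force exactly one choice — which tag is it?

Candidates per position — 1:flar {N,D}; 2:sharp {V}; 3:flar {N,D}; 4:spoipflee {D}; 5:spoipflee {D}.
Word 1 cannot be N — rule 1 would then fail for every completion. It is D.
Word 3 cannot be N — rule 1 would then fail for every completion. It is D.
That leaves exactly one tagging: D V D D D.
Rule-by-rule: rule 1 satisfied; rule 2 satisfied; rule 3 satisfied.

D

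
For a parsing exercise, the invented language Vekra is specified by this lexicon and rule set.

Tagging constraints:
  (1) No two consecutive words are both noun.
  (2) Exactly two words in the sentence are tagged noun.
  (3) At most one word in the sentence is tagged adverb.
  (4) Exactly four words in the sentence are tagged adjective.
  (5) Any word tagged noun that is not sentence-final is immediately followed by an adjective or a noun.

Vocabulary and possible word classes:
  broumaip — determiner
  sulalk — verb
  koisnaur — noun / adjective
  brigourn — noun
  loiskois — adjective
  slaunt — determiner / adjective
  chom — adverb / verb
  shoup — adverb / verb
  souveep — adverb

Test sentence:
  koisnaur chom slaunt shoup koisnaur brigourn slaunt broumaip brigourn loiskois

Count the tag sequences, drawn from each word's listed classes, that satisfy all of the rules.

Candidates per position — 1:koisnaur {noun,adjective}; 2:chom {adverb,verb}; 3:slaunt {determiner,adjective}; 4:shoup {adverb,verb}; 5:koisnaur {noun,adjective}; 6:brigourn {noun}; 7:slaunt {determiner,adjective}; 8:broumaip {determiner}; 9:brigourn {noun}; 10:loiskois {adjective}.
There are 64 candidate sequences in total.
The sequences that satisfy every rule: adjective adverb determiner verb adjective noun adjective determiner noun adjective; adjective verb determiner adverb adjective noun adjective determiner noun adjective; adjective verb determiner verb adjective noun adjective determiner noun adjective.
Count = 3.

3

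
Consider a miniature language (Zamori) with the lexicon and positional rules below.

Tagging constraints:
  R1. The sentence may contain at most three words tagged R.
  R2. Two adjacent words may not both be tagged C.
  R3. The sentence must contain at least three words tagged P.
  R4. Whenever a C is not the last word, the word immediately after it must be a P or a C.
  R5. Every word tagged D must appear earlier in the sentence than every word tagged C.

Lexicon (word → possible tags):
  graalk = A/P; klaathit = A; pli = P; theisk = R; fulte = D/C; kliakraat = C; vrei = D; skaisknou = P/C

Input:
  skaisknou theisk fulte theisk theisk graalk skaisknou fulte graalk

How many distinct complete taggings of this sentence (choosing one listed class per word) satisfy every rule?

5

Candidates per position — 1:skaisknou {P,C}; 2:theisk {R}; 3:fulte {D,C}; 4:theisk {R}; 5:theisk {R}; 6:graalk {A,P}; 7:skaisknou {P,C}; 8:fulte {D,C}; 9:graalk {A,P}.
There are 64 candidate sequences in total.
The sequences that satisfy every rule: P R D R R A P D P; P R D R R A P C P; P R D R R P P D A; P R D R R P P D P; P R D R R P P C P.
Count = 5.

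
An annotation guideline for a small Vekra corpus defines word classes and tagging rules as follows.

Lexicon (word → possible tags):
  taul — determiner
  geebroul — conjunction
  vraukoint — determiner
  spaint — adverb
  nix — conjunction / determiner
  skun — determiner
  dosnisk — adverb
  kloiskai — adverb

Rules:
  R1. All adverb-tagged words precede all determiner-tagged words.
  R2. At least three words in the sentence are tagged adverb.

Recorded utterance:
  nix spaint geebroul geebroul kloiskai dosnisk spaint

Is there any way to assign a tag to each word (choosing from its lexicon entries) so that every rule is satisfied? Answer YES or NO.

YES

Candidates per position — 1:nix {conjunction,determiner}; 2:spaint {adverb}; 3:geebroul {conjunction}; 4:geebroul {conjunction}; 5:kloiskai {adverb}; 6:dosnisk {adverb}; 7:spaint {adverb}.
One satisfying assignment: conjunction adverb conjunction conjunction adverb adverb adverb.
Rule-by-rule: rule 1 satisfied; rule 2 satisfied.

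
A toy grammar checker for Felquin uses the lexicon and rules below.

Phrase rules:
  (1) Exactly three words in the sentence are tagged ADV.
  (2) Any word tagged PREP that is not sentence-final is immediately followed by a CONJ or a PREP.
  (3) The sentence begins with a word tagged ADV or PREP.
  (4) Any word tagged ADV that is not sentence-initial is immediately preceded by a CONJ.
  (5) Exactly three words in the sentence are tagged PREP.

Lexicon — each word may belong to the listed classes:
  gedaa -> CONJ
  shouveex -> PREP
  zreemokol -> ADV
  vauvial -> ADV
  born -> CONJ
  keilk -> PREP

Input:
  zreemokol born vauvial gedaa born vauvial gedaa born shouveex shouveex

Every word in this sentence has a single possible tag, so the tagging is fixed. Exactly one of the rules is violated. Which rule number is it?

5

Fixed tagging: ADV CONJ ADV CONJ CONJ ADV CONJ CONJ PREP PREP.
Checking each rule: R1 pass, R2 pass, R3 pass, R4 pass, R5 fail.
Only rule 5 fails.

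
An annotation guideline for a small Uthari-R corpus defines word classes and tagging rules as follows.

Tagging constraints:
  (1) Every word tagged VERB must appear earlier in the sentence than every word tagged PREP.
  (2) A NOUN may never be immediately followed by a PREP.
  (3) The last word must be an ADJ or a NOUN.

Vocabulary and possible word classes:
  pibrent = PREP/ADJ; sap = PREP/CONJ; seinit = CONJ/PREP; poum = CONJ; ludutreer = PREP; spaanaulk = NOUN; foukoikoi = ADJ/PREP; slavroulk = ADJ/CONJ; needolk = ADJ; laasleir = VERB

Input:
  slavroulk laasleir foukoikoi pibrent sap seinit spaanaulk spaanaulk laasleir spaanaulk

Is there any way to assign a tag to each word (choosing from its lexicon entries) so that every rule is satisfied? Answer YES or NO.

Candidates per position — 1:slavroulk {ADJ,CONJ}; 2:laasleir {VERB}; 3:foukoikoi {ADJ,PREP}; 4:pibrent {PREP,ADJ}; 5:sap {PREP,CONJ}; 6:seinit {CONJ,PREP}; 7:spaanaulk {NOUN}; 8:spaanaulk {NOUN}; 9:laasleir {VERB}; 10:spaanaulk {NOUN}.
One satisfying assignment: CONJ VERB ADJ ADJ CONJ CONJ NOUN NOUN VERB NOUN.
Check: rule 1 satisfied; rule 2 satisfied; rule 3 satisfied.

YES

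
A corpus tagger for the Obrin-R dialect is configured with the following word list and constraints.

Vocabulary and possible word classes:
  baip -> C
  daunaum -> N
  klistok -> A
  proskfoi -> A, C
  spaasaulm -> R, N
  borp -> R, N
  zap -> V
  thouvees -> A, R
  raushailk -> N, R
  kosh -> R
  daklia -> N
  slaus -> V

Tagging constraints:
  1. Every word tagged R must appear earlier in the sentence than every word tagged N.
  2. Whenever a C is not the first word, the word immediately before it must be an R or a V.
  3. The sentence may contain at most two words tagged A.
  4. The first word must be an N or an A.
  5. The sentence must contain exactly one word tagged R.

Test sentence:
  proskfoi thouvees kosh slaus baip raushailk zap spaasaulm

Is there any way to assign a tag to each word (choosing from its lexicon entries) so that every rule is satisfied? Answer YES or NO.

YES

Candidates per position — 1:proskfoi {A,C}; 2:thouvees {A,R}; 3:kosh {R}; 4:slaus {V}; 5:baip {C}; 6:raushailk {N,R}; 7:zap {V}; 8:spaasaulm {R,N}.
One satisfying assignment: A A R V C N V N.
Rule-by-rule: rule 1 ✓; rule 2 ✓; rule 3 ✓; rule 4 ✓; rule 5 ✓.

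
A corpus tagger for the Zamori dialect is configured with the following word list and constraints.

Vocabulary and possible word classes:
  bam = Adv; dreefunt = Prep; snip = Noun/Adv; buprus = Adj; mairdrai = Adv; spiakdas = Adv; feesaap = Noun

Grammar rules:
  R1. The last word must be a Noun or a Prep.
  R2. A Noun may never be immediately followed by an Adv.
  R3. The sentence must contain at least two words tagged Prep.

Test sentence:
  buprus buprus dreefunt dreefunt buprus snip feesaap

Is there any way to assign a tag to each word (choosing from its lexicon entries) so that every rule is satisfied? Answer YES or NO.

YES

Candidates per position — 1:buprus {Adj}; 2:buprus {Adj}; 3:dreefunt {Prep}; 4:dreefunt {Prep}; 5:buprus {Adj}; 6:snip {Noun,Adv}; 7:feesaap {Noun}.
One satisfying assignment: Adj Adj Prep Prep Adj Noun Noun.
Checking: rule 1 satisfied; rule 2 satisfied; rule 3 satisfied.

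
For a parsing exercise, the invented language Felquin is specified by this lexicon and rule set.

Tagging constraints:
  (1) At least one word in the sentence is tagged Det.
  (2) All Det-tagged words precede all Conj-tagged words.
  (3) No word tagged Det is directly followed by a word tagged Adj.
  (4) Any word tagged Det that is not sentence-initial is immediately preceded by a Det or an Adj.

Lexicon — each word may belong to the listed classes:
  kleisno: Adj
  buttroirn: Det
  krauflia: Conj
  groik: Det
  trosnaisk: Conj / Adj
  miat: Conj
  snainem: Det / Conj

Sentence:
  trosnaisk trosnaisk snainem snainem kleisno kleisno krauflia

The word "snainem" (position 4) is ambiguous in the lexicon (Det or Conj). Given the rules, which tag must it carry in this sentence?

Candidates per position — 1:trosnaisk {Conj,Adj}; 2:trosnaisk {Conj,Adj}; 3:snainem {Det,Conj}; 4:snainem {Det,Conj}; 5:kleisno {Adj}; 6:kleisno {Adj}; 7:krauflia {Conj}.
If word 4 were Det, no tagging could satisfy rule 3; so word 4 is Conj.
If word 3 were Conj, no tagging could satisfy rule 1; so word 3 is Det.
If word 1 were Conj, no tagging could satisfy rule 2; so word 1 is Adj.
If word 2 were Conj, no tagging could satisfy rule 2; so word 2 is Adj.
The unique satisfying tagging is: Adj Adj Det Conj Adj Adj Conj.
Verifying each rule — rule 1 holds; rule 2 holds; rule 3 holds; rule 4 holds.

Conj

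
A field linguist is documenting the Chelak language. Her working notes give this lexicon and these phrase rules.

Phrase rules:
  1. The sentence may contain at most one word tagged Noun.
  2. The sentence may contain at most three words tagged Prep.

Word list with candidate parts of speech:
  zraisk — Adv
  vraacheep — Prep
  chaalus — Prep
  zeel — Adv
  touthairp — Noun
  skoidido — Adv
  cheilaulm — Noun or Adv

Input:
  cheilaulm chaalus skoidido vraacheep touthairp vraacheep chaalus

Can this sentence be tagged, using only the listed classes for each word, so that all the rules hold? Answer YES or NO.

NO

Candidates per position — 1:cheilaulm {Noun,Adv}; 2:chaalus {Prep}; 3:skoidido {Adv}; 4:vraacheep {Prep}; 5:touthairp {Noun}; 6:vraacheep {Prep}; 7:chaalus {Prep}.
Rule 2 cannot be satisfied by any choice of tags from the lexicon.
So there is no consistent tagging.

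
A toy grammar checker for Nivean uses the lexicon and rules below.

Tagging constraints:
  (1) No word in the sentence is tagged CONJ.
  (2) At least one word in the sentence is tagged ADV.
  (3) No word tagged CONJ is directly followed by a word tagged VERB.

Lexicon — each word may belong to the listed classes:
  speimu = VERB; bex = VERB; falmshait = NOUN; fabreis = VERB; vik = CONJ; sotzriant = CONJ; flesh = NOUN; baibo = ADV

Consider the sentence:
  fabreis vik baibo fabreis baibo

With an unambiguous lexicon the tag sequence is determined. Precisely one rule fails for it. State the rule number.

1

Fixed tagging: VERB CONJ ADV VERB ADV.
Rule check: R1 fails, R2 ok, R3 ok.
Only rule 1 fails.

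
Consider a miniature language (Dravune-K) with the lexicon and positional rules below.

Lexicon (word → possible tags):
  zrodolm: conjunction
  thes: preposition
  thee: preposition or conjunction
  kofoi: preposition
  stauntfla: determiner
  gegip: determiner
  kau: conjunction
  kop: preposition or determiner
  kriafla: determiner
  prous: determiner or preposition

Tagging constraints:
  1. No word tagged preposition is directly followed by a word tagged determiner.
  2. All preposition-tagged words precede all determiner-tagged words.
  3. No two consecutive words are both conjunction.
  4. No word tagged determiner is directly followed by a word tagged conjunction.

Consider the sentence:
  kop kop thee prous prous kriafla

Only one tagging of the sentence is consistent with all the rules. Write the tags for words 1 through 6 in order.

preposition preposition conjunction determiner determiner determiner

Candidates per position — 1:kop {preposition,determiner}; 2:kop {preposition,determiner}; 3:thee {preposition,conjunction}; 4:prous {determiner,preposition}; 5:prous {determiner,preposition}; 6:kriafla {determiner}.
Position 3: tagging it preposition would leave rule 1 unsatisfiable, so it must be conjunction.
Position 4: tagging it preposition would leave rule 1 unsatisfiable, so it must be determiner.
Position 5: tagging it preposition would leave rule 1 unsatisfiable, so it must be determiner.
Position 2: tagging it determiner would leave rule 4 unsatisfiable, so it must be preposition.
Position 1: tagging it determiner would leave rule 2 unsatisfiable, so it must be preposition.
That leaves exactly one tagging: preposition preposition conjunction determiner determiner determiner.
Checking: rule 1 satisfied; rule 2 satisfied; rule 3 satisfied; rule 4 satisfied.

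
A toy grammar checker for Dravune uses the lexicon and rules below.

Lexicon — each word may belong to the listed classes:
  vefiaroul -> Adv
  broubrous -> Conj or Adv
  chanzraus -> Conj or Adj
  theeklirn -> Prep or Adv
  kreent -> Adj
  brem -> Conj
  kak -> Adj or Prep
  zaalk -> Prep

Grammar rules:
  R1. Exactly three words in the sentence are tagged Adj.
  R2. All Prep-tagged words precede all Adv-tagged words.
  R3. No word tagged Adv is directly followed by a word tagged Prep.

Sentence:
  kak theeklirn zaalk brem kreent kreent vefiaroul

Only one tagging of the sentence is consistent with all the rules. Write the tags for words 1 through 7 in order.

Candidates per position — 1:kak {Adj,Prep}; 2:theeklirn {Prep,Adv}; 3:zaalk {Prep}; 4:brem {Conj}; 5:kreent {Adj}; 6:kreent {Adj}; 7:vefiaroul {Adv}.
At position 1, choosing Prep makes rule 1 impossible to satisfy; hence Adj.
At position 2, choosing Adv makes rule 2 impossible to satisfy; hence Prep.
So the tagging must be: Adj Prep Prep Conj Adj Adj Adv.
Checking: rule 1 ✓; rule 2 ✓; rule 3 ✓.

Adj Prep Prep Conj Adj Adj Adv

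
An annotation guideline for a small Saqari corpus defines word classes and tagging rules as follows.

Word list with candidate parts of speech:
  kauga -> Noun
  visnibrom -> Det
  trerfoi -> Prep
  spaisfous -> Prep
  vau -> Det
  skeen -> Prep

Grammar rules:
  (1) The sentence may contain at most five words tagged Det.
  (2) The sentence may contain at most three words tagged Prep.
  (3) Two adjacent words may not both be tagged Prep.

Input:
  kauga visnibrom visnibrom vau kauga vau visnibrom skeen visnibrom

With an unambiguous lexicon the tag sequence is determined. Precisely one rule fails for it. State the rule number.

Fixed tagging: Noun Det Det Det Noun Det Det Prep Det.
Rule check: R1 fail, R2 pass, R3 pass.
Only rule 1 fails.

1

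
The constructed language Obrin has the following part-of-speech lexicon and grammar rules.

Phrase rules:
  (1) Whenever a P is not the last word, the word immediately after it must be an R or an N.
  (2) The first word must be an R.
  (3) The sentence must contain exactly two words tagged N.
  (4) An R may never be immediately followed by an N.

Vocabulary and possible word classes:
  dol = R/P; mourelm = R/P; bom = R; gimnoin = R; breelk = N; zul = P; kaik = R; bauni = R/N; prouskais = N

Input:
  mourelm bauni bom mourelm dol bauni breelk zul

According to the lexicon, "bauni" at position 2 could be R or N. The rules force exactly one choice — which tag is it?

R

Candidates per position — 1:mourelm {R,P}; 2:bauni {R,N}; 3:bom {R}; 4:mourelm {R,P}; 5:dol {R,P}; 6:bauni {R,N}; 7:breelk {N}; 8:zul {P}.
Position 1: P is ruled out by rule 2; that leaves R.
Position 2: N is ruled out by rule 4; that leaves R.
Position 5: R is ruled out by rule 4; that leaves P.
Position 6: R is ruled out by rule 3; that leaves N.
Position 4: P is ruled out by rule 1; that leaves R.
The only consistent sequence is: R R R R P N N P.
Check: rule 1 holds; rule 2 holds; rule 3 holds; rule 4 holds.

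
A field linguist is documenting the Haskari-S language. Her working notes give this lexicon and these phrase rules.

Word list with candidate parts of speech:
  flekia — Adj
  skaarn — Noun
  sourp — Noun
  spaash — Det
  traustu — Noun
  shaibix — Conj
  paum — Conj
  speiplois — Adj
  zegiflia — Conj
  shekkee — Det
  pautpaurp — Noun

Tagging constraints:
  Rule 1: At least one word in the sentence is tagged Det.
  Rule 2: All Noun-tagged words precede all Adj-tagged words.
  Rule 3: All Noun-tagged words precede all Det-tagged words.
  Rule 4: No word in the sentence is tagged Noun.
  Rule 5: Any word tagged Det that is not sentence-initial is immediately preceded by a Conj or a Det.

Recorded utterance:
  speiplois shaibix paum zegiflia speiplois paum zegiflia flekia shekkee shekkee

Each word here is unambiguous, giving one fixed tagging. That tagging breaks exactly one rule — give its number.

5

Fixed tagging: Adj Conj Conj Conj Adj Conj Conj Adj Det Det.
Checking each rule: R1 ok, R2 ok, R3 ok, R4 ok, R5 fails.
Only rule 5 fails.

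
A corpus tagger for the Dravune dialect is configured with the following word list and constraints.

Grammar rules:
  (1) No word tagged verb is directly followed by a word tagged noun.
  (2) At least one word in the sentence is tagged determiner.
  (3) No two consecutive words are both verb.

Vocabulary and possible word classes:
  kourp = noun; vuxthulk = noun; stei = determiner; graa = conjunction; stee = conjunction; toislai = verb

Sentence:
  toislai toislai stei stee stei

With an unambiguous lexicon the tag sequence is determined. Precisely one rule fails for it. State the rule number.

Fixed tagging: verb verb determiner conjunction determiner.
Checking each rule: R1 ok, R2 ok, R3 fails.
Only rule 3 fails.

3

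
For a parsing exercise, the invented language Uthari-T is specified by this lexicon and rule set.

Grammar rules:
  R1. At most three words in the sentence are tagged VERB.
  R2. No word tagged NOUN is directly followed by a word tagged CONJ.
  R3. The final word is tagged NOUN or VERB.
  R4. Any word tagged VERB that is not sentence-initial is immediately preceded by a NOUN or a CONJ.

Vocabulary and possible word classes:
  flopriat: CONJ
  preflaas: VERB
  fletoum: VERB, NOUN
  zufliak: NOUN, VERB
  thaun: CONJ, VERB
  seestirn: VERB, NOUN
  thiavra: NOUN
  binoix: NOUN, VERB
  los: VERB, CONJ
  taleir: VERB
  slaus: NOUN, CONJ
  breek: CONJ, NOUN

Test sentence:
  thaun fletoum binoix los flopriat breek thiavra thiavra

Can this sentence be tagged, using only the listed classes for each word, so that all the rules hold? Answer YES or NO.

YES

Candidates per position — 1:thaun {CONJ,VERB}; 2:fletoum {VERB,NOUN}; 3:binoix {NOUN,VERB}; 4:los {VERB,CONJ}; 5:flopriat {CONJ}; 6:breek {CONJ,NOUN}; 7:thiavra {NOUN}; 8:thiavra {NOUN}.
One satisfying assignment: VERB NOUN VERB CONJ CONJ NOUN NOUN NOUN.
Verifying each rule — rule 1 ok; rule 2 ok; rule 3 ok; rule 4 ok.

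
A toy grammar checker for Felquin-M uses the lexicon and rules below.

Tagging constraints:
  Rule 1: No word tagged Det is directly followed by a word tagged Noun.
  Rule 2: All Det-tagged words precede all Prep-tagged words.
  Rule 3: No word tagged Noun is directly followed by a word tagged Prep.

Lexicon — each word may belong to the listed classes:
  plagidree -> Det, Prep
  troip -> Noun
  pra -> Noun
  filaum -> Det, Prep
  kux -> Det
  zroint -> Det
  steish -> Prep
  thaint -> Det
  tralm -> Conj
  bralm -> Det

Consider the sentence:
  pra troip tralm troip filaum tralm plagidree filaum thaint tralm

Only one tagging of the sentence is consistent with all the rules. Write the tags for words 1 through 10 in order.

Candidates per position — 1:pra {Noun}; 2:troip {Noun}; 3:tralm {Conj}; 4:troip {Noun}; 5:filaum {Det,Prep}; 6:tralm {Conj}; 7:plagidree {Det,Prep}; 8:filaum {Det,Prep}; 9:thaint {Det}; 10:tralm {Conj}.
Position 5: tagging it Prep would leave rule 2 unsatisfiable, so it must be Det.
Position 7: tagging it Prep would leave rule 2 unsatisfiable, so it must be Det.
Position 8: tagging it Prep would leave rule 2 unsatisfiable, so it must be Det.
The unique satisfying tagging is: Noun Noun Conj Noun Det Conj Det Det Det Conj.
Check: rule 1 satisfied; rule 2 satisfied; rule 3 satisfied.

Noun Noun Conj Noun Det Conj Det Det Det Conj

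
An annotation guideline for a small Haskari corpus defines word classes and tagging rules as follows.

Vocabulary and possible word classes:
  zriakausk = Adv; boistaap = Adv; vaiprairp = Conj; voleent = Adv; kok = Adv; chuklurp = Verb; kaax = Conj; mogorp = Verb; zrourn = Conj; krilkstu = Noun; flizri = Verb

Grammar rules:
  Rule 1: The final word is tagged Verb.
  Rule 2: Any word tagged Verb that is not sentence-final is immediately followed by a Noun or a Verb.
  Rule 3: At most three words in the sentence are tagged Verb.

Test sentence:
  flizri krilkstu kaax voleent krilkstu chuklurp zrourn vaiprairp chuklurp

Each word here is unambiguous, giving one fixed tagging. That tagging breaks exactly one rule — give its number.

Fixed tagging: Verb Noun Conj Adv Noun Verb Conj Conj Verb.
Applying the rules: R1 ok, R2 fails, R3 ok.
Only rule 2 fails.

2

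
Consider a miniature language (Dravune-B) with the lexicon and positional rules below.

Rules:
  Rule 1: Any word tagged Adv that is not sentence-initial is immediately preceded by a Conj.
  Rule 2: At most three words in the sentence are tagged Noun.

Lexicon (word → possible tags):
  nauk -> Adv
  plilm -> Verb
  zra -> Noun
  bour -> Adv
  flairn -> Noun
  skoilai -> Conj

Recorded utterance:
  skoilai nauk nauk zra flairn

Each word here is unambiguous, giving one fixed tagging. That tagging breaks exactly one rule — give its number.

1

Fixed tagging: Conj Adv Adv Noun Noun.
Applying the rules: R1 fails, R2 ok.
Only rule 1 fails.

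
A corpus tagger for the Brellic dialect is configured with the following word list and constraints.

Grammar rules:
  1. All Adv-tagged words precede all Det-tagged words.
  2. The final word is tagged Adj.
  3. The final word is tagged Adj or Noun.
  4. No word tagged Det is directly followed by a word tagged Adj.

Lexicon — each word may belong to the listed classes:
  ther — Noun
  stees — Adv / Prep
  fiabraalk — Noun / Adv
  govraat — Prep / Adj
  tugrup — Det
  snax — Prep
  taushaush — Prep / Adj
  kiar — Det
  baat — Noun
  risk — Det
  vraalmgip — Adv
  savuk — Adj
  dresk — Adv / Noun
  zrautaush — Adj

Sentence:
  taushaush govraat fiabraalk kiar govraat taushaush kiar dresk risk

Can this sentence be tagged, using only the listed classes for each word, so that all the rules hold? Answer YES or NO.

Candidates per position — 1:taushaush {Prep,Adj}; 2:govraat {Prep,Adj}; 3:fiabraalk {Noun,Adv}; 4:kiar {Det}; 5:govraat {Prep,Adj}; 6:taushaush {Prep,Adj}; 7:kiar {Det}; 8:dresk {Adv,Noun}; 9:risk {Det}.
Rule 2 cannot be satisfied by any choice of tags from the lexicon.
So there is no consistent tagging.

NO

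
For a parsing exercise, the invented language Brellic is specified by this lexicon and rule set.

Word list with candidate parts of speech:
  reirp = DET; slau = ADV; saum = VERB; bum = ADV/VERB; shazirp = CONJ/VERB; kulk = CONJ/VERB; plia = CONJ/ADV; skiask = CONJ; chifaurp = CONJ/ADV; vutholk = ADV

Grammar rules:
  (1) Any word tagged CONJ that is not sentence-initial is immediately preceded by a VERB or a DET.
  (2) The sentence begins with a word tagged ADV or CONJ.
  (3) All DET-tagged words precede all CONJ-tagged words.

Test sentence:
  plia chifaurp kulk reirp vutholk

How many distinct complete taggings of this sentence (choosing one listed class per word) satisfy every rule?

Candidates per position — 1:plia {CONJ,ADV}; 2:chifaurp {CONJ,ADV}; 3:kulk {CONJ,VERB}; 4:reirp {DET}; 5:vutholk {ADV}.
There are 8 candidate sequences in total.
The sequences that satisfy every rule: ADV ADV VERB DET ADV.
Count = 1.

1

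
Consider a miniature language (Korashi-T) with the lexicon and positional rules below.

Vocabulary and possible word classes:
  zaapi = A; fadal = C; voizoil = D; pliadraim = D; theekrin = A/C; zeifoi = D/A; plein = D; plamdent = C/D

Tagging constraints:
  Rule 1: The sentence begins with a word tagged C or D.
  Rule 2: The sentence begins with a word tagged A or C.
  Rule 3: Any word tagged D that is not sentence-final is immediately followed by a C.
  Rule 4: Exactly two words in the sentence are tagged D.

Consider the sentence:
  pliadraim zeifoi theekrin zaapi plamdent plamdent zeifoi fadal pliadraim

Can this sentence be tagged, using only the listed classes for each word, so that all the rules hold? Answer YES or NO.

NO

Candidates per position — 1:pliadraim {D}; 2:zeifoi {D,A}; 3:theekrin {A,C}; 4:zaapi {A}; 5:plamdent {C,D}; 6:plamdent {C,D}; 7:zeifoi {D,A}; 8:fadal {C}; 9:pliadraim {D}.
Rule 2 cannot be satisfied by any choice of tags from the lexicon.
So there is no consistent tagging.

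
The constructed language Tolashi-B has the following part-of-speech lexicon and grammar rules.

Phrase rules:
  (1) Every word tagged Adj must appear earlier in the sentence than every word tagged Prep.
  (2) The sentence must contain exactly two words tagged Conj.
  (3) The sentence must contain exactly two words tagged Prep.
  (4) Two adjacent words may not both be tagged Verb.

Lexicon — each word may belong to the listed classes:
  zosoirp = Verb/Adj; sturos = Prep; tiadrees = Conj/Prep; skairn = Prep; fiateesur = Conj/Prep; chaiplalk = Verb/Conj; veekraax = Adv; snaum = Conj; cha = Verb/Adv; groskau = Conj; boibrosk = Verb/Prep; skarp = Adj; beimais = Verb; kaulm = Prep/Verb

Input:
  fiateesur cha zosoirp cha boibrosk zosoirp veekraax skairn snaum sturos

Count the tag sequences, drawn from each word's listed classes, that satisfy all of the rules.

3

Candidates per position — 1:fiateesur {Conj,Prep}; 2:cha {Verb,Adv}; 3:zosoirp {Verb,Adj}; 4:cha {Verb,Adv}; 5:boibrosk {Verb,Prep}; 6:zosoirp {Verb,Adj}; 7:veekraax {Adv}; 8:skairn {Prep}; 9:snaum {Conj}; 10:sturos {Prep}.
There are 64 candidate sequences in total.
The sequences that satisfy every rule: Conj Verb Adj Adv Verb Adj Adv Prep Conj Prep; Conj Adv Verb Adv Verb Adj Adv Prep Conj Prep; Conj Adv Adj Adv Verb Adj Adv Prep Conj Prep.
Count = 3.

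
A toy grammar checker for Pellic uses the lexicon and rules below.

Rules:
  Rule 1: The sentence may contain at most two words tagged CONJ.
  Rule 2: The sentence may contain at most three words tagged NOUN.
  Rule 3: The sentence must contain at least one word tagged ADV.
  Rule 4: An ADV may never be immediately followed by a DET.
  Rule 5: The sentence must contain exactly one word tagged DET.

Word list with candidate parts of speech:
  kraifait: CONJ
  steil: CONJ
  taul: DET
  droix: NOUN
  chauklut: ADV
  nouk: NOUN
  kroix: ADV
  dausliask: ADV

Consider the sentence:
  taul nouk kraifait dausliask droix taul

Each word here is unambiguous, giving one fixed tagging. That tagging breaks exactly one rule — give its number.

5

Fixed tagging: DET NOUN CONJ ADV NOUN DET.
Checking each rule: R1 ✓, R2 ✓, R3 ✓, R4 ✓, R5 ✗.
Only rule 5 fails.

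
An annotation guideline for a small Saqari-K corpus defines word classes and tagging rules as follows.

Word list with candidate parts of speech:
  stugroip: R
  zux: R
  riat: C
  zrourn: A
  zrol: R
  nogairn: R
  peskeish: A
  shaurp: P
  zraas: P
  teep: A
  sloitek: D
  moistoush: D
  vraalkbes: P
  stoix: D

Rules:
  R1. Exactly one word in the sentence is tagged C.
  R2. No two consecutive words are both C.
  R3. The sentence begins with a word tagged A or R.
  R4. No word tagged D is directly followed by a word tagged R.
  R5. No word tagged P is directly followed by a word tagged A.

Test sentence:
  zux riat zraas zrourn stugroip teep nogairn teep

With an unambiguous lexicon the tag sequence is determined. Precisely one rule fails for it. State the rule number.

5

Fixed tagging: R C P A R A R A.
Applying the rules: R1 pass, R2 pass, R3 pass, R4 pass, R5 fail.
Only rule 5 fails.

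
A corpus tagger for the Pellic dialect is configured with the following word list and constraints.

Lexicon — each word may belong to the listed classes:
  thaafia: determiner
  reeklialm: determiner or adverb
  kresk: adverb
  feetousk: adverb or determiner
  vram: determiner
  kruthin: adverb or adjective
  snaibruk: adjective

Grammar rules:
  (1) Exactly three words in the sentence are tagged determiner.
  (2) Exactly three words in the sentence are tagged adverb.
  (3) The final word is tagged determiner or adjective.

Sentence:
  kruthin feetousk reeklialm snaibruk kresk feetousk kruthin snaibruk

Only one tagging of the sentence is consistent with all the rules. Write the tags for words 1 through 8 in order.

Candidates per position — 1:kruthin {adverb,adjective}; 2:feetousk {adverb,determiner}; 3:reeklialm {determiner,adverb}; 4:snaibruk {adjective}; 5:kresk {adverb}; 6:feetousk {adverb,determiner}; 7:kruthin {adverb,adjective}; 8:snaibruk {adjective}.
Word 2 cannot be adverb — rule 1 would then fail for every completion. It is determiner.
Word 3 cannot be adverb — rule 1 would then fail for every completion. It is determiner.
Word 6 cannot be adverb — rule 1 would then fail for every completion. It is determiner.
Word 7 cannot be adjective — rule 2 would then fail for every completion. It is adverb.
Word 1 cannot be adjective — rule 2 would then fail for every completion. It is adverb.
The unique satisfying tagging is: adverb determiner determiner adjective adverb determiner adverb adjective.
Verifying each rule — rule 1 holds; rule 2 holds; rule 3 holds.

adverb determiner determiner adjective adverb determiner adverb adjective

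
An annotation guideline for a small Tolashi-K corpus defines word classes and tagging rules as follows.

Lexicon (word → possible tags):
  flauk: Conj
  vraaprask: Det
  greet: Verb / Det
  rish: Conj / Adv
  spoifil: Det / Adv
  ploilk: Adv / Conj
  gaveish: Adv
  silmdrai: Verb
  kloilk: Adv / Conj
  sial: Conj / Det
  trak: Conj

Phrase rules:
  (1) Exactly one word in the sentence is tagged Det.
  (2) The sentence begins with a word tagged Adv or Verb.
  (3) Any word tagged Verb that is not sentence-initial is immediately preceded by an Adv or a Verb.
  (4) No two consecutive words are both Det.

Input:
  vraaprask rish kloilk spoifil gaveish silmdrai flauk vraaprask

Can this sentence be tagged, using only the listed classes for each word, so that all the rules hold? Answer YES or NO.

Candidates per position — 1:vraaprask {Det}; 2:rish {Conj,Adv}; 3:kloilk {Adv,Conj}; 4:spoifil {Det,Adv}; 5:gaveish {Adv}; 6:silmdrai {Verb}; 7:flauk {Conj}; 8:vraaprask {Det}.
Rule 1 cannot be satisfied by any choice of tags from the lexicon.
So there is no consistent tagging.

NO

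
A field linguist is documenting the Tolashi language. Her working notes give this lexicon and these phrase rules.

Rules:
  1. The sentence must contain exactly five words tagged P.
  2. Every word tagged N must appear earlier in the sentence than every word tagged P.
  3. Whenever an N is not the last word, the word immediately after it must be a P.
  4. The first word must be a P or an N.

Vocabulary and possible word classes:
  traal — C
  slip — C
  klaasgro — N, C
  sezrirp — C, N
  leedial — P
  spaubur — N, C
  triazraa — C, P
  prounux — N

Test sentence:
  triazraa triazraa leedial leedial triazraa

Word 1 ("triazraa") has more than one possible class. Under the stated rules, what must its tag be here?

Candidates per position — 1:triazraa {C,P}; 2:triazraa {C,P}; 3:leedial {P}; 4:leedial {P}; 5:triazraa {C,P}.
Position 1: tagging it C would leave rule 1 unsatisfiable, so it must be P.
Position 2: tagging it C would leave rule 1 unsatisfiable, so it must be P.
Position 5: tagging it C would leave rule 1 unsatisfiable, so it must be P.
The only consistent sequence is: P P P P P.
Rule-by-rule: rule 1 satisfied; rule 2 satisfied; rule 3 satisfied; rule 4 satisfied.

P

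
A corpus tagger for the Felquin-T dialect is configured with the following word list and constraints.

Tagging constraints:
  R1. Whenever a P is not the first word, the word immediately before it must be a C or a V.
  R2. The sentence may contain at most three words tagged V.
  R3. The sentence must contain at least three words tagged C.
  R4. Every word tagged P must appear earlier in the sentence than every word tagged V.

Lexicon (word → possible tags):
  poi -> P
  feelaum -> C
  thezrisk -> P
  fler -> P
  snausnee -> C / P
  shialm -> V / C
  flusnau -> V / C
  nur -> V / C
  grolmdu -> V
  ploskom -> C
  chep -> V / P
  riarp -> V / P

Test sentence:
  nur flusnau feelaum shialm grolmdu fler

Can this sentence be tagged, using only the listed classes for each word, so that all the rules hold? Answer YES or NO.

NO

Candidates per position — 1:nur {V,C}; 2:flusnau {V,C}; 3:feelaum {C}; 4:shialm {V,C}; 5:grolmdu {V}; 6:fler {P}.
Rule 4 cannot be satisfied by any choice of tags from the lexicon.
So there is no consistent tagging.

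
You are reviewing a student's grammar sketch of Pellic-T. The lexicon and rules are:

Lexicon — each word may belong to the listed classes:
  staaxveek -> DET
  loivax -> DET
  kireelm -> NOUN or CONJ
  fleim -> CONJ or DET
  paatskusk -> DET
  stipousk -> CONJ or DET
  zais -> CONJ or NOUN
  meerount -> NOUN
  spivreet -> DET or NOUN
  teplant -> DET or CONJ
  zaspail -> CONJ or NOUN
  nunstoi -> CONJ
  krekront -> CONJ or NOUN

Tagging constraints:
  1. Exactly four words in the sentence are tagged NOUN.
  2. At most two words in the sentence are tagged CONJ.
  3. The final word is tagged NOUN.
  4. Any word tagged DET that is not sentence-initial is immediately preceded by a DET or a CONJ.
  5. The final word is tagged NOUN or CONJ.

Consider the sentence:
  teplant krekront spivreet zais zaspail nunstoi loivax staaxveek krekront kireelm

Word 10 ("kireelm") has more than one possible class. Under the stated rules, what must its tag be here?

NOUN

Candidates per position — 1:teplant {DET,CONJ}; 2:krekront {CONJ,NOUN}; 3:spivreet {DET,NOUN}; 4:zais {CONJ,NOUN}; 5:zaspail {CONJ,NOUN}; 6:nunstoi {CONJ}; 7:loivax {DET}; 8:staaxveek {DET}; 9:krekront {CONJ,NOUN}; 10:kireelm {NOUN,CONJ}.
Position 10: CONJ is ruled out by rule 3; that leaves NOUN.
The remaining ambiguous positions (1, 2, 3, 4, 5, 9) are resolved jointly — only one combination satisfies every rule.
The only consistent sequence is: DET CONJ DET NOUN NOUN CONJ DET DET NOUN NOUN.
Rule-by-rule: rule 1 ✓; rule 2 ✓; rule 3 ✓; rule 4 ✓; rule 5 ✓.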